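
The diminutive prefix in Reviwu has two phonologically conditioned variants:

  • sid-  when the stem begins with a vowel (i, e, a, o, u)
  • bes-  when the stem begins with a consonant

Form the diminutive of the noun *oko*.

*oko* — first sound /o/ (a vowel) → sid- → *sidoko*.

sidoko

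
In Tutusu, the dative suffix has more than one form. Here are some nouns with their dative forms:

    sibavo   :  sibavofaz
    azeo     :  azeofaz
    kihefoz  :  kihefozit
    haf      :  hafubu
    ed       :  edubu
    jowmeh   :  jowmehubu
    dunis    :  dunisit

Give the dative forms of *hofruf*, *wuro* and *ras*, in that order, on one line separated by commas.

hofrufubu, wurofaz, rasit

Looking at the final sound of each stem: -it when the stem ends in a sibilant (*kihefoz*, *dunis*); -ubu when the stem ends in a non-sibilant consonant (*haf*, *ed*, *jowmeh*); -faz when the stem ends in a vowel (*sibavo*, *azeo*).
*hofruf* — final sound /f/ (a non-sibilant consonant) → -ubu → *hofrufubu*.
*wuro* — final sound /o/ (a vowel) → -faz → *wurofaz*.
The final sound of *ras* is /s/, which is a sibilant, so the suffix is -it, giving *rasit*.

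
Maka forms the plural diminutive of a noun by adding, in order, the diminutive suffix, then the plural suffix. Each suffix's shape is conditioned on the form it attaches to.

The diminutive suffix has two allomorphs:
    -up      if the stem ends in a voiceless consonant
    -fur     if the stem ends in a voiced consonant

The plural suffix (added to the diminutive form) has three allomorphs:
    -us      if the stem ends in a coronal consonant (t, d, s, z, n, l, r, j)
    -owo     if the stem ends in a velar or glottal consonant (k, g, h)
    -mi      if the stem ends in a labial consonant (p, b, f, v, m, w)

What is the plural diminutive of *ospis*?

ospisupmi

Since the final consonant of *ospis* is /s/ (voiceless), it takes -up, giving *ospisup*.
The final consonant of the diminutive form *ospisup* is /p/, which is labial, so the plural suffix is -mi, giving *ospisupmi*.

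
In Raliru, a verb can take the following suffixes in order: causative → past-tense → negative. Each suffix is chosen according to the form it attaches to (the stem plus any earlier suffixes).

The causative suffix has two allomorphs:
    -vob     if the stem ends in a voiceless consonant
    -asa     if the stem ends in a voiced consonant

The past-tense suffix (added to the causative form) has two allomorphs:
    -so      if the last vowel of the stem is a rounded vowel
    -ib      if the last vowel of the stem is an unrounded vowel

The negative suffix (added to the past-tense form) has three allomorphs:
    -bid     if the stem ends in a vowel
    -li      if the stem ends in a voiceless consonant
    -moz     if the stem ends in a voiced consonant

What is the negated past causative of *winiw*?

The final consonant of *winiw* is /w/, which is voiced, so the causative suffix is -asa, giving *winiwasa*.
The causative form *winiwasa* — last vowel /a/ (an unrounded vowel) → -ib → *winiwasaib*.
Since the final sound of the past-tense form *winiwasaib* is /b/ (a voiced consonant), it takes -moz, giving *winiwasaibmoz*.

winiwasaibmoz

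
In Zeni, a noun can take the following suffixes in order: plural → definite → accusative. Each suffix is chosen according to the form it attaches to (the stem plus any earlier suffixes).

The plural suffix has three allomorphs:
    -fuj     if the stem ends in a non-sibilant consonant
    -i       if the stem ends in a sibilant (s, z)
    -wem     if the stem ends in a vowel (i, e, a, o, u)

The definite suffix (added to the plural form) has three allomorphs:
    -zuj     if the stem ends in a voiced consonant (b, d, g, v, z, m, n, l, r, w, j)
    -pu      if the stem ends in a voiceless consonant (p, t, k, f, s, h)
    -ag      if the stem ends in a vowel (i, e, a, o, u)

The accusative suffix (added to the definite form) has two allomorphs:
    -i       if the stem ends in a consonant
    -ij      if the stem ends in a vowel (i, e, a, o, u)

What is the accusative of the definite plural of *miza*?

mizawemzuji

Since the final sound of *miza* is /a/ (a vowel), it takes -wem, giving *mizawem*.
The plural form *mizawem* — final sound /m/ (a voiced consonant) → -zuj → *mizawemzuj*.
The definite form *mizawemzuj* — final sound /j/ (a consonant) → -i → *mizawemzuji*.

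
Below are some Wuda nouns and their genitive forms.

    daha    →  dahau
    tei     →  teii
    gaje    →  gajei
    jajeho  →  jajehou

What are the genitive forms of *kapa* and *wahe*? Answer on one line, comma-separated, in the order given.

kapau, wahei

The suffix is conditioned by the last vowel: -i when the last vowel of the stem is a front vowel (*tei*, *gaje*); -u when the last vowel of the stem is a back vowel (*daha*, *jajeho*).
*kapa*: last vowel = /a/, a back vowel → -u → *kapau*.
*wahe*: last vowel = /e/, a front vowel → -i → *wahei*.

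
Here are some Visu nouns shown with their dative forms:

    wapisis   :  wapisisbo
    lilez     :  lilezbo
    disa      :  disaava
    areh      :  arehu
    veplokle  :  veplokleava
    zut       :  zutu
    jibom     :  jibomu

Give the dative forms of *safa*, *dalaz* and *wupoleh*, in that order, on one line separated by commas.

Looking at the final sound of each stem: -bo when the stem ends in a sibilant (*wapisis*, *lilez*); -u when the stem ends in a non-sibilant consonant (*areh*, *zut*, *jibom*); -ava when the stem ends in a vowel (*disa*, *veplokle*).
The final sound of *safa* is /a/, which is a vowel, so the suffix is -ava, giving *safaava*.
The final sound of *dalaz* is /z/, which is a sibilant, so the suffix is -bo, giving *dalazbo*.
*wupoleh* — final sound /h/ (a non-sibilant consonant) → -u → *wupolehu*.

safaava, dalazbo, wupolehu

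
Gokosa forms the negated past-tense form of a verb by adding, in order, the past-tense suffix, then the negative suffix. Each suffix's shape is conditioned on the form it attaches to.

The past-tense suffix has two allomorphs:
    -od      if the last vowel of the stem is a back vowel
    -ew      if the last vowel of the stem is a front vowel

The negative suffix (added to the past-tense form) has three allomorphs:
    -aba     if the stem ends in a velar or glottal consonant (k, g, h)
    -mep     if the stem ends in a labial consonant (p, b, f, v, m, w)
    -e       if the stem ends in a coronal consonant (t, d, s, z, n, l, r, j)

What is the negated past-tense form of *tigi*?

*tigi*: last vowel = /i/, a front vowel → -ew → *tigiew*.
Since the final consonant of the past-tense form *tigiew* is /w/ (labial), it takes -mep, giving *tigiewmep*.

tigiewmep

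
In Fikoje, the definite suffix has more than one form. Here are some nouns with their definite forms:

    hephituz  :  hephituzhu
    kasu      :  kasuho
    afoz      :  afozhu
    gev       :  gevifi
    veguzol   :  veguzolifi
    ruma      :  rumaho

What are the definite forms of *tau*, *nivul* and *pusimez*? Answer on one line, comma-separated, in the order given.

tauho, nivulifi, pusimezhu

The pattern is sibilance of the final sound: -hu when the stem ends in a sibilant (*hephituz*, *afoz*); -ifi when the stem ends in a non-sibilant consonant (*gev*, *veguzol*); -ho when the stem ends in a vowel (*kasu*, *ruma*).
*tau* — final sound /u/ (a vowel) → -ho → *tauho*.
*nivul* — final sound /l/ (a non-sibilant consonant) → -ifi → *nivulifi*.
*pusimez*: final sound = /z/, a sibilant → -hu → *pusimezhu*.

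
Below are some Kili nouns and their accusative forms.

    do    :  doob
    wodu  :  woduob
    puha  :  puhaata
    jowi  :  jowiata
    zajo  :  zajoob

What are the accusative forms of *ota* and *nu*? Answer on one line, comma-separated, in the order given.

otaata, nuob

The pattern is rounding harmony: -ob when the last vowel of the stem is a rounded vowel (*do*, *wodu*, *zajo*); -ata when the last vowel of the stem is an unrounded vowel (*puha*, *jowi*).
*ota* — last vowel /a/ (an unrounded vowel) → -ata → *otaata*.
*nu*: last vowel = /u/, a rounded vowel → -ob → *nuob*.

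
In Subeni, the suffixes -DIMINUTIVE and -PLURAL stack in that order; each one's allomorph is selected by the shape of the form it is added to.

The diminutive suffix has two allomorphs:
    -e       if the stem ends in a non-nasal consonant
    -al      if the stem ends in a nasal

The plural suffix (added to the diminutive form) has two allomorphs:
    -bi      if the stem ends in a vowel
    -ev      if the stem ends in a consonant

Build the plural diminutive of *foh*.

The final consonant of *foh* is /h/, which is non-nasal, so the diminutive suffix is -e, giving *fohe*.
The diminutive form *fohe*: final sound = /e/, a vowel → -bi → *fohebi*.

fohebi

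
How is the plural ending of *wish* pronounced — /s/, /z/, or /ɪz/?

The stem *wish* ends in a sibilant (/s, z, ʃ, ʒ, tʃ, dʒ/).
The plural suffix surfaces as /ɪz/ after sibilants, /s/ after other voiceless consonants, and /z/ after other voiced sounds.
So the plural -s on *wish* is pronounced /ɪz/.

/ɪz/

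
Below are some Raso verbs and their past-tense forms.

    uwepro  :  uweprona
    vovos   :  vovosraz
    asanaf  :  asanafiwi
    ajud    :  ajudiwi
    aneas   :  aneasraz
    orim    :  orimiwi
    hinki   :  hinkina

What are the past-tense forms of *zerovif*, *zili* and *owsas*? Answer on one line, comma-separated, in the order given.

zerovifiwi, zilina, owsasraz

The pattern is sibilance of the final sound: -raz when the stem ends in a sibilant (*vovos*, *aneas*); -iwi when the stem ends in a non-sibilant consonant (*asanaf*, *ajud*, *orim*); -na when the stem ends in a vowel (*uwepro*, *hinki*).
*zerovif*: final sound = /f/, a non-sibilant consonant → -iwi → *zerovifiwi*.
*zili* — final sound /i/ (a vowel) → -na → *zilina*.
*owsas* — final sound /s/ (a sibilant) → -raz → *owsasraz*.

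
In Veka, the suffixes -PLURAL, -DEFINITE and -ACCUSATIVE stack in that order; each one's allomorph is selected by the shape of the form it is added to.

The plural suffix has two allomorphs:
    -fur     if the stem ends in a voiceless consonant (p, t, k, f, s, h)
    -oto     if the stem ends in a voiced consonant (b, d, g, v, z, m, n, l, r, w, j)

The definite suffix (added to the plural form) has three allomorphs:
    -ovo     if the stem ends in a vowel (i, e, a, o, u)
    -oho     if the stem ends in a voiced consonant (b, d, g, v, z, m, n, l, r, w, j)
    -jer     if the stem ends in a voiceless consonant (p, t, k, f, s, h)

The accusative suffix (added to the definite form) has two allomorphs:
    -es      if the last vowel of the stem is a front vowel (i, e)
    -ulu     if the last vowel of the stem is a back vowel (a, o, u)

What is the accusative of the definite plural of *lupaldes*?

lupaldesfurohoulu

*lupaldes*: final consonant = /s/, voiceless → -fur → *lupaldesfur*.
The plural form *lupaldesfur*: final sound = /r/, a voiced consonant → -oho → *lupaldesfuroho*.
The definite form *lupaldesfuroho* — last vowel /o/ (a back vowel) → -ulu → *lupaldesfurohoulu*.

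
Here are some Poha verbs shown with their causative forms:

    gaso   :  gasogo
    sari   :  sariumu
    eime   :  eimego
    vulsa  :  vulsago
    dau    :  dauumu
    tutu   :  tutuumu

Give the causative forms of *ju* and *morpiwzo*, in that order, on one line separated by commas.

juumu, morpiwzogo

The suffix is conditioned by the last vowel: -umu when the last vowel of the stem is a high vowel (*sari*, *dau*, *tutu*); -go when the last vowel of the stem is a non-high vowel (*gaso*, *eime*, *vulsa*).
*ju*: last vowel = /u/, a high vowel → -umu → *juumu*.
Since the last vowel of *morpiwzo* is /o/ (a non-high vowel), it takes -go, giving *morpiwzogo*.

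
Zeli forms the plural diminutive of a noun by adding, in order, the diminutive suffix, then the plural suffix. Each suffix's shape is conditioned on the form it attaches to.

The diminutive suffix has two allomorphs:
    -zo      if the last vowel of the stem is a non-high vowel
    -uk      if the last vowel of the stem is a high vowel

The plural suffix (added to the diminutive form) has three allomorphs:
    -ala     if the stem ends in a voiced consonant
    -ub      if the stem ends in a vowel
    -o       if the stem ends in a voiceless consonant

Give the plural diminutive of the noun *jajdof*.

*jajdof* — last vowel /o/ (a non-high vowel) → -zo → *jajdofzo*.
The final sound of the diminutive form *jajdofzo* is /o/, which is a vowel, so the plural suffix is -ub, giving *jajdofzoub*.

jajdofzoub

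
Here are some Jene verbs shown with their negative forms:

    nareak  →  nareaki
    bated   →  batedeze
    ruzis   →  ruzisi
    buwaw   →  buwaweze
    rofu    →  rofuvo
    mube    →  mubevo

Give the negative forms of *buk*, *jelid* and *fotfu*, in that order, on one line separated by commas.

buki, jelideze, fotfuvo

The pattern is voicing of the final sound: -i when the stem ends in a voiceless consonant (*nareak*, *ruzis*); -eze when the stem ends in a voiced consonant (*bated*, *buwaw*); -vo when the stem ends in a vowel (*rofu*, *mube*).
The final sound of *buk* is /k/, which is a voiceless consonant, so the suffix is -i, giving *buki*.
*jelid*: final sound = /d/, a voiced consonant → -eze → *jelideze*.
*fotfu* — final sound /u/ (a vowel) → -vo → *fotfuvo*.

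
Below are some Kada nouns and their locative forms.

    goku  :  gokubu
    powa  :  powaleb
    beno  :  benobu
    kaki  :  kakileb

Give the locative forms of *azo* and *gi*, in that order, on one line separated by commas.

The suffix is conditioned by the last vowel: -bu when the last vowel of the stem is a rounded vowel (*goku*, *beno*); -leb when the last vowel of the stem is an unrounded vowel (*powa*, *kaki*).
*azo* — last vowel /o/ (a rounded vowel) → -bu → *azobu*.
Since the last vowel of *gi* is /i/ (an unrounded vowel), it takes -leb, giving *gileb*.

azobu, gileb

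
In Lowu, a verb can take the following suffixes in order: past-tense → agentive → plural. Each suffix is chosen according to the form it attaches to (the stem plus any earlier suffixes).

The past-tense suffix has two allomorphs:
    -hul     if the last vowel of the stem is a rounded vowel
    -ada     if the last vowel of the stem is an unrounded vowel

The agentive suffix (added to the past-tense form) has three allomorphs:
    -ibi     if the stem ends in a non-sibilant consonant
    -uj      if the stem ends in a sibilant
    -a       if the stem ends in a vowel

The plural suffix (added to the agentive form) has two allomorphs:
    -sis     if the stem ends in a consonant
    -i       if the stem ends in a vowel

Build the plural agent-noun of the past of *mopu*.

mopuhulibii

The last vowel of *mopu* is /u/, which is a rounded vowel, so the past-tense suffix is -hul, giving *mopuhul*.
The final sound of the past-tense form *mopuhul* is /l/, which is a non-sibilant consonant, so the agentive suffix is -ibi, giving *mopuhulibi*.
The agentive form *mopuhulibi*: final sound = /i/, a vowel → -i → *mopuhulibii*.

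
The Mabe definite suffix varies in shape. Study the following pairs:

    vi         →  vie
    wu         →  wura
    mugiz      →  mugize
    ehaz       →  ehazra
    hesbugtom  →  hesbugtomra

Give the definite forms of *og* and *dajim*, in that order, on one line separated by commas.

The suffix is conditioned by the last vowel: -e when the last vowel of the stem is a front vowel (*vi*, *mugiz*); -ra when the last vowel of the stem is a back vowel (*wu*, *ehaz*, *hesbugtom*).
Since the last vowel of *og* is /o/ (a back vowel), it takes -ra, giving *ogra*.
Since the last vowel of *dajim* is /i/ (a front vowel), it takes -e, giving *dajime*.

ogra, dajime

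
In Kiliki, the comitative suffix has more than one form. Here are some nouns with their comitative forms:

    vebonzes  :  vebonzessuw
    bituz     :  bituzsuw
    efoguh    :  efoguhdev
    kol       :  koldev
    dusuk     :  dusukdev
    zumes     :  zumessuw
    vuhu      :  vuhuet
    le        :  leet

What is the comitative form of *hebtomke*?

hebtomkeet

Looking at the final sound of each stem: -suw when the stem ends in a sibilant (*vebonzes*, *bituz*, *zumes*); -dev when the stem ends in a non-sibilant consonant (*efoguh*, *kol*, *dusuk*); -et when the stem ends in a vowel (*vuhu*, *le*).
*hebtomke*: final sound = /e/, a vowel → -et → *hebtomkeet*.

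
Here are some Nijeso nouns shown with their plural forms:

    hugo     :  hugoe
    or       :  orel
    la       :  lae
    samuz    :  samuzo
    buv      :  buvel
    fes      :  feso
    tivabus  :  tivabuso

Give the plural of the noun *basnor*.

basnorel

The pattern is sibilance of the final sound: -o when the stem ends in a sibilant (*samuz*, *fes*, *tivabus*); -el when the stem ends in a non-sibilant consonant (*or*, *buv*); -e when the stem ends in a vowel (*hugo*, *la*).
*basnor* — final sound /r/ (a non-sibilant consonant) → -el → *basnorel*.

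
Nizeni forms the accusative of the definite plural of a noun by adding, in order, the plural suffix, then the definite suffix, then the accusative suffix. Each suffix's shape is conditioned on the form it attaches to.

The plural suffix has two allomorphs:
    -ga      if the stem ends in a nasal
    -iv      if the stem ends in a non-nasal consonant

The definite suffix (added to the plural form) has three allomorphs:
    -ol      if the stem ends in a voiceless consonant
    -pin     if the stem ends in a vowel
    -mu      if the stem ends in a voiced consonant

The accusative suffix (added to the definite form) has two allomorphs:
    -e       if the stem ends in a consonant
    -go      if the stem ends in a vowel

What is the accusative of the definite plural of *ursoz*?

ursozivmugo

Since the final consonant of *ursoz* is /z/ (non-nasal), it takes -iv, giving *ursoziv*.
Since the final sound of the plural form *ursoziv* is /v/ (a voiced consonant), it takes -mu, giving *ursozivmu*.
The final sound of the definite form *ursozivmu* is /u/, which is a vowel, so the accusative suffix is -go, giving *ursozivmugo*.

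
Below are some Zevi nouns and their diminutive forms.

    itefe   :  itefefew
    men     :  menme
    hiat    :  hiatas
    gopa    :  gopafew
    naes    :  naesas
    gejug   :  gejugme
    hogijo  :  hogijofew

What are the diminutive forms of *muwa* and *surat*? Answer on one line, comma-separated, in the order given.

The suffix is conditioned by the final sound: -as when the stem ends in a voiceless consonant (*hiat*, *naes*); -me when the stem ends in a voiced consonant (*men*, *gejug*); -few when the stem ends in a vowel (*itefe*, *gopa*, *hogijo*).
The final sound of *muwa* is /a/, which is a vowel, so the suffix is -few, giving *muwafew*.
Since the final sound of *surat* is /t/ (a voiceless consonant), it takes -as, giving *suratas*.

muwafew, suratas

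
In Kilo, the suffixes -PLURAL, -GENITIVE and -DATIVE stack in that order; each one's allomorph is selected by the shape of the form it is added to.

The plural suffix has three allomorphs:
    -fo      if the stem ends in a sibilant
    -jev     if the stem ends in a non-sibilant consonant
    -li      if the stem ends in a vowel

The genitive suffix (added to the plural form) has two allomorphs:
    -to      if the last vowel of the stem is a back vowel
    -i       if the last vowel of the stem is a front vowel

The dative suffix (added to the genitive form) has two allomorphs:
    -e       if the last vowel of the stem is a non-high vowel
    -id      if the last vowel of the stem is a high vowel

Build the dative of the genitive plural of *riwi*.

riwiliiid

Since the final sound of *riwi* is /i/ (a vowel), it takes -li, giving *riwili*.
Since the last vowel of the plural form *riwili* is /i/ (a front vowel), it takes -i, giving *riwilii*.
Since the last vowel of the genitive form *riwilii* is /i/ (a high vowel), it takes -id, giving *riwiliiid*.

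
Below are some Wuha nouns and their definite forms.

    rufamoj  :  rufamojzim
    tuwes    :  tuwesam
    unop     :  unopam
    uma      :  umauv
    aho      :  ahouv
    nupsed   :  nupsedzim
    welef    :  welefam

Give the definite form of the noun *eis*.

eisam

The alternation tracks the final sound of the stem — -am when the stem ends in a voiceless consonant (*tuwes*, *unop*, *welef*); -zim when the stem ends in a voiced consonant (*rufamoj*, *nupsed*); -uv when the stem ends in a vowel (*uma*, *aho*).
*eis*: final sound = /s/, a voiceless consonant → -am → *eisam*.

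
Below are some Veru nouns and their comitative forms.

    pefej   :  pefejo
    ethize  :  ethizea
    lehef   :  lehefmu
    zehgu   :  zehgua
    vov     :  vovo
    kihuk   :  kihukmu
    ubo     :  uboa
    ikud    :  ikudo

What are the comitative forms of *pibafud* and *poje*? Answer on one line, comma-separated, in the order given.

Looking at the final sound of each stem: -mu when the stem ends in a voiceless consonant (*lehef*, *kihuk*); -o when the stem ends in a voiced consonant (*pefej*, *vov*, *ikud*); -a when the stem ends in a vowel (*ethize*, *zehgu*, *ubo*).
The final sound of *pibafud* is /d/, which is a voiced consonant, so the suffix is -o, giving *pibafudo*.
The final sound of *poje* is /e/, which is a vowel, so the suffix is -a, giving *pojea*.

pibafudo, pojea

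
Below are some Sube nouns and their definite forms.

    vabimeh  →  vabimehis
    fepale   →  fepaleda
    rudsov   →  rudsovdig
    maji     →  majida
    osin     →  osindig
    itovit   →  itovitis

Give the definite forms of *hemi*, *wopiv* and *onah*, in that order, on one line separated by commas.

hemida, wopivdig, onahis

Looking at the final sound of each stem: -is when the stem ends in a voiceless consonant (*vabimeh*, *itovit*); -dig when the stem ends in a voiced consonant (*rudsov*, *osin*); -da when the stem ends in a vowel (*fepale*, *maji*).
Since the final sound of *hemi* is /i/ (a vowel), it takes -da, giving *hemida*.
Since the final sound of *wopiv* is /v/ (a voiced consonant), it takes -dig, giving *wopivdig*.
Since the final sound of *onah* is /h/ (a voiceless consonant), it takes -is, giving *onahis*.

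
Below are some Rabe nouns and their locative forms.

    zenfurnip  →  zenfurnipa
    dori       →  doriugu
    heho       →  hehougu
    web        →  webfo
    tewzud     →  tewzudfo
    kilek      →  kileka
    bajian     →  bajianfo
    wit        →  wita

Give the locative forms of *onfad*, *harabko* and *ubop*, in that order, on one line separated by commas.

onfadfo, harabkougu, ubopa

The pattern is voicing of the final sound: -a when the stem ends in a voiceless consonant (*zenfurnip*, *kilek*, *wit*); -fo when the stem ends in a voiced consonant (*web*, *tewzud*, *bajian*); -ugu when the stem ends in a vowel (*dori*, *heho*).
*onfad*: final sound = /d/, a voiced consonant → -fo → *onfadfo*.
Since the final sound of *harabko* is /o/ (a vowel), it takes -ugu, giving *harabkougu*.
Since the final sound of *ubop* is /p/ (a voiceless consonant), it takes -a, giving *ubopa*.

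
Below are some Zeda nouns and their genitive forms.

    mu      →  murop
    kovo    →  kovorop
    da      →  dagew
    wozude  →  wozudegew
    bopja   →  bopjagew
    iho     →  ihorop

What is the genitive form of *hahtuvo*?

Looking at the last vowel of each stem: -rop when the last vowel of the stem is a rounded vowel (*mu*, *kovo*, *iho*); -gew when the last vowel of the stem is an unrounded vowel (*da*, *wozude*, *bopja*).
*hahtuvo*: last vowel = /o/, a rounded vowel → -rop → *hahtuvorop*.

hahtuvorop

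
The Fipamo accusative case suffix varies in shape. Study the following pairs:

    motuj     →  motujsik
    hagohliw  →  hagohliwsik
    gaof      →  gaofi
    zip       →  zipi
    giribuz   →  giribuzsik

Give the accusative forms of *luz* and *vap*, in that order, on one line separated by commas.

luzsik, vapi

Looking at the final consonant of each stem: -i when the stem ends in a voiceless consonant (*gaof*, *zip*); -sik when the stem ends in a voiced consonant (*motuj*, *hagohliw*, *giribuz*).
Since the final consonant of *luz* is /z/ (voiced), it takes -sik, giving *luzsik*.
Since the final consonant of *vap* is /p/ (voiceless), it takes -i, giving *vapi*.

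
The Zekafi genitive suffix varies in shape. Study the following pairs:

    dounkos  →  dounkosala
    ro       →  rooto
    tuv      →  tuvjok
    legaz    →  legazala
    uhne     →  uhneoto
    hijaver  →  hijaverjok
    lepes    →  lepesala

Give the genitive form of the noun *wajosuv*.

The suffix is conditioned by the final sound: -ala when the stem ends in a sibilant (*dounkos*, *legaz*, *lepes*); -jok when the stem ends in a non-sibilant consonant (*tuv*, *hijaver*); -oto when the stem ends in a vowel (*ro*, *uhne*).
*wajosuv*: final sound = /v/, a non-sibilant consonant → -jok → *wajosuvjok*.

wajosuvjok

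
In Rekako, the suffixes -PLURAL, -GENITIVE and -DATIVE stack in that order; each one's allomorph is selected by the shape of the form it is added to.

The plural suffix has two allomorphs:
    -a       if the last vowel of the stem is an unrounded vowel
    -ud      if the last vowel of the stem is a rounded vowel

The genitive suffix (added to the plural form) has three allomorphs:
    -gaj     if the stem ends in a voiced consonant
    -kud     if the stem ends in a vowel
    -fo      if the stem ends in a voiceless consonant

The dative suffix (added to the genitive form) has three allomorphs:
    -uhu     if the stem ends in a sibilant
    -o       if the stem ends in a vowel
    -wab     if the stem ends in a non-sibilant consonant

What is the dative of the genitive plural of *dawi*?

The last vowel of *dawi* is /i/, which is an unrounded vowel, so the plural suffix is -a, giving *dawia*.
Since the final sound of the plural form *dawia* is /a/ (a vowel), it takes -kud, giving *dawiakud*.
Since the final sound of the genitive form *dawiakud* is /d/ (a non-sibilant consonant), it takes -wab, giving *dawiakudwab*.

dawiakudwab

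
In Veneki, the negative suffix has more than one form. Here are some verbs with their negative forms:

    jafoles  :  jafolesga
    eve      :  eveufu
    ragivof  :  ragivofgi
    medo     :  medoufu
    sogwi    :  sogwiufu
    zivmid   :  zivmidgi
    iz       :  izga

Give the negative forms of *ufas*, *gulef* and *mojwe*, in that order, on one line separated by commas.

ufasga, gulefgi, mojweufu

The pattern is sibilance of the final sound: -ga when the stem ends in a sibilant (*jafoles*, *iz*); -gi when the stem ends in a non-sibilant consonant (*ragivof*, *zivmid*); -ufu when the stem ends in a vowel (*eve*, *medo*, *sogwi*).
Since the final sound of *ufas* is /s/ (a sibilant), it takes -ga, giving *ufasga*.
*gulef* — final sound /f/ (a non-sibilant consonant) → -gi → *gulefgi*.
Since the final sound of *mojwe* is /e/ (a vowel), it takes -ufu, giving *mojweufu*.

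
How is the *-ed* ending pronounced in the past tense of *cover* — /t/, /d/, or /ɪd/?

The stem *cover* ends in a voiced sound other than /d/.
The -ed suffix is realized as /ɪd/ after /t, d/; as /t/ after other voiceless consonants; and as /d/ after other voiced sounds.
So -ed on *cover* is pronounced /d/.

/d/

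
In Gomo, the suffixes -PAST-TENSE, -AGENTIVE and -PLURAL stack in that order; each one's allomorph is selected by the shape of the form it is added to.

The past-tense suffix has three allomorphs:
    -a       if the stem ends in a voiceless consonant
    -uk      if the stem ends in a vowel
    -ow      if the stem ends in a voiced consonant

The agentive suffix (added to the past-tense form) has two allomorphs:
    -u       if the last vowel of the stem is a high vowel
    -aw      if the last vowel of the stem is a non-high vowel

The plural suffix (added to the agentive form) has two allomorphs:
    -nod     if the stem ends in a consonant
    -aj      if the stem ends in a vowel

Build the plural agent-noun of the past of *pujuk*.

pujukaawnod

*pujuk* — final sound /k/ (a voiceless consonant) → -a → *pujuka*.
The last vowel of the past-tense form *pujuka* is /a/, which is a non-high vowel, so the agentive suffix is -aw, giving *pujukaaw*.
Since the final sound of the agentive form *pujukaaw* is /w/ (a consonant), it takes -nod, giving *pujukaawnod*.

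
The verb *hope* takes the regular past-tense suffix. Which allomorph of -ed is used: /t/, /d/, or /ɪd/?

The stem *hope* ends in a voiceless consonant other than /t/.
The -ed suffix is realized as /ɪd/ after /t, d/; as /t/ after other voiceless consonants; and as /d/ after other voiced sounds.
So -ed on *hope* is pronounced /t/.

/t/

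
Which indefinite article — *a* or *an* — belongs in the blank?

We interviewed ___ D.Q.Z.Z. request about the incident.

The indefinite article is chosen by the initial *sound* of the following word, not its spelling.
The initialism *D.Q.Z.Z.* is read letter by letter; the first letter, D, is pronounced /diː/, which begins with a consonant sound.
So the article is *a*: We interviewed a D.Q.Z.Z. request about the incident.

a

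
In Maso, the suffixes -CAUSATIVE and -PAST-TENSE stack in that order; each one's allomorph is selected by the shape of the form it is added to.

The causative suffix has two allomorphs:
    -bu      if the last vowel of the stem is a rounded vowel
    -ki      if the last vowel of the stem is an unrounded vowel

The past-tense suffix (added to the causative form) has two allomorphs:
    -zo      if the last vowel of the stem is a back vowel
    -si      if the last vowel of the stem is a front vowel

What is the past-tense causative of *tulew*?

tulewkisi

The last vowel of *tulew* is /e/, which is an unrounded vowel, so the causative suffix is -ki, giving *tulewki*.
The last vowel of the causative form *tulewki* is /i/, which is a front vowel, so the past-tense suffix is -si, giving *tulewkisi*.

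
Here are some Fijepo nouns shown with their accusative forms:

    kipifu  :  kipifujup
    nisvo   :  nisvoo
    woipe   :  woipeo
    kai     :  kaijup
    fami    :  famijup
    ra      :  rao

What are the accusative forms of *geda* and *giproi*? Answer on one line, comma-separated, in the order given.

gedao, giproijup

The pattern is height harmony: -jup when the last vowel of the stem is a high vowel (*kipifu*, *kai*, *fami*); -o when the last vowel of the stem is a non-high vowel (*nisvo*, *woipe*, *ra*).
*geda* — last vowel /a/ (a non-high vowel) → -o → *gedao*.
Since the last vowel of *giproi* is /i/ (a high vowel), it takes -jup, giving *giproijup*.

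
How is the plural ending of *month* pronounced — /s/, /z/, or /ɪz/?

/s/

The stem *month* ends in a voiceless non-sibilant consonant.
The plural suffix surfaces as /ɪz/ after sibilants, /s/ after other voiceless consonants, and /z/ after other voiced sounds.
So the plural -s on *month* is pronounced /s/.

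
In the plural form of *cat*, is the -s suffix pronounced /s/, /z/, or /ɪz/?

The stem *cat* ends in a voiceless non-sibilant consonant.
The plural suffix surfaces as /ɪz/ after sibilants, /s/ after other voiceless consonants, and /z/ after other voiced sounds.
So the plural -s on *cat* is pronounced /s/.

/s/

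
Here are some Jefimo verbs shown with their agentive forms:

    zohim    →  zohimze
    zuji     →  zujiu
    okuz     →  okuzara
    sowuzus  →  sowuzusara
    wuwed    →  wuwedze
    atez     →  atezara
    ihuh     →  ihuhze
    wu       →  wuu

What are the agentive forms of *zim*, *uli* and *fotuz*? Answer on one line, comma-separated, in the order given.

zimze, uliu, fotuzara

The suffix is conditioned by the final sound: -ara when the stem ends in a sibilant (*okuz*, *sowuzus*, *atez*); -ze when the stem ends in a non-sibilant consonant (*zohim*, *wuwed*, *ihuh*); -u when the stem ends in a vowel (*zuji*, *wu*).
*zim* — final sound /m/ (a non-sibilant consonant) → -ze → *zimze*.
*uli*: final sound = /i/, a vowel → -u → *uliu*.
Since the final sound of *fotuz* is /z/ (a sibilant), it takes -ara, giving *fotuzara*.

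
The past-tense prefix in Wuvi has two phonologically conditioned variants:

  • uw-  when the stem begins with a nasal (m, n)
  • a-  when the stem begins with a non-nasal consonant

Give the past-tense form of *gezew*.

agezew

*gezew* — first consonant /g/ (non-nasal) → a- → *agezew*.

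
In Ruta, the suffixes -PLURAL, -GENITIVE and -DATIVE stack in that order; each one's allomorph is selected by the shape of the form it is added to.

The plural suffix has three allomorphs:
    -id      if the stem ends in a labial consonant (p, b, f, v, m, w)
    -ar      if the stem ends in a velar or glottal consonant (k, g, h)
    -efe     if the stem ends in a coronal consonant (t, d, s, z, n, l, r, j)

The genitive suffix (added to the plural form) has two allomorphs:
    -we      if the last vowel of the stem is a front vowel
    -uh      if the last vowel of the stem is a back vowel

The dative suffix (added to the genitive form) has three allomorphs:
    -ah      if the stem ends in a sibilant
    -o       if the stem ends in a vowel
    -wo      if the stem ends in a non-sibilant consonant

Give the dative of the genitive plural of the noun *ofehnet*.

ofehnetefeweo

*ofehnet*: final consonant = /t/, coronal → -efe → *ofehnetefe*.
Since the last vowel of the plural form *ofehnetefe* is /e/ (a front vowel), it takes -we, giving *ofehnetefewe*.
The final sound of the genitive form *ofehnetefewe* is /e/, which is a vowel, so the dative suffix is -o, giving *ofehnetefeweo*.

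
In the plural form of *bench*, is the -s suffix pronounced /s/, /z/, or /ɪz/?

/ɪz/

The stem *bench* ends in a sibilant (/s, z, ʃ, ʒ, tʃ, dʒ/).
The plural suffix surfaces as /ɪz/ after sibilants, /s/ after other voiceless consonants, and /z/ after other voiced sounds.
So the plural -s on *bench* is pronounced /ɪz/.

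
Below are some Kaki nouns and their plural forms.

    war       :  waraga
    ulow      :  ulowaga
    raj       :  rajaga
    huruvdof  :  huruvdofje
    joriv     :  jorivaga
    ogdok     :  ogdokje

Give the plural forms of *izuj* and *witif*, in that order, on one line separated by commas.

izujaga, witifje

The alternation tracks the final consonant of the stem — -je when the stem ends in a voiceless consonant (*huruvdof*, *ogdok*); -aga when the stem ends in a voiced consonant (*war*, *ulow*, *raj*, *joriv*).
Since the final consonant of *izuj* is /j/ (voiced), it takes -aga, giving *izujaga*.
*witif*: final consonant = /f/, voiceless → -je → *witifje*.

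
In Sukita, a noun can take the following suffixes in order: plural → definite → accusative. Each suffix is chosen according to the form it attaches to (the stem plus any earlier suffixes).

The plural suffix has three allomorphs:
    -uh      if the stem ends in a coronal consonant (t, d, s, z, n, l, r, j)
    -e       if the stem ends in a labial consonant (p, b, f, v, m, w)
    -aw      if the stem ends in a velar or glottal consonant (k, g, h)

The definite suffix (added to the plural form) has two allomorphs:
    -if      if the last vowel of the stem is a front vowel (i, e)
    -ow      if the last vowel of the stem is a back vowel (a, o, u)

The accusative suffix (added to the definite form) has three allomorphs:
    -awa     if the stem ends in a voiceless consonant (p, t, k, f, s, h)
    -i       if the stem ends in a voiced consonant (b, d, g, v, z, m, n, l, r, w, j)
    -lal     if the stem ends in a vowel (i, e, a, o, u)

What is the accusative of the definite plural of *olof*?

The final consonant of *olof* is /f/, which is labial, so the plural suffix is -e, giving *olofe*.
The plural form *olofe* — last vowel /e/ (a front vowel) → -if → *olofeif*.
Since the final sound of the definite form *olofeif* is /f/ (a voiceless consonant), it takes -awa, giving *olofeifawa*.

olofeifawa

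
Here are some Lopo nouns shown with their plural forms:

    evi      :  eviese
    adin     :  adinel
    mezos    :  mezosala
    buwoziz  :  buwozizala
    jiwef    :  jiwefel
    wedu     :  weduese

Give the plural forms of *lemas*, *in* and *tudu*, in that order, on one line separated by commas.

lemasala, inel, tuduese

The suffix is conditioned by the final sound: -ala when the stem ends in a sibilant (*mezos*, *buwoziz*); -el when the stem ends in a non-sibilant consonant (*adin*, *jiwef*); -ese when the stem ends in a vowel (*evi*, *wedu*).
*lemas*: final sound = /s/, a sibilant → -ala → *lemasala*.
*in*: final sound = /n/, a non-sibilant consonant → -el → *inel*.
The final sound of *tudu* is /u/, which is a vowel, so the suffix is -ese, giving *tuduese*.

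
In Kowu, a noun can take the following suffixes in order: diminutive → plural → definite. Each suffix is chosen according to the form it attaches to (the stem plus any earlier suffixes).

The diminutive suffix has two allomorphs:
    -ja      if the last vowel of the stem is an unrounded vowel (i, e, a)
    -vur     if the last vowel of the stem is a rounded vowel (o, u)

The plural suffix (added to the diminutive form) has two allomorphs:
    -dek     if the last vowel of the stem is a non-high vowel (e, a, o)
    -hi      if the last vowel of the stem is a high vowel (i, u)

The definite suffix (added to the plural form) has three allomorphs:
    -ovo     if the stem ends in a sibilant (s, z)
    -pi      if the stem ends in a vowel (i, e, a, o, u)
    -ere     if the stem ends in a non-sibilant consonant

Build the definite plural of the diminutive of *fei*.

feijadekere

*fei*: last vowel = /i/, an unrounded vowel → -ja → *feija*.
The last vowel of the diminutive form *feija* is /a/, which is a non-high vowel, so the plural suffix is -dek, giving *feijadek*.
Since the final sound of the plural form *feijadek* is /k/ (a non-sibilant consonant), it takes -ere, giving *feijadekere*.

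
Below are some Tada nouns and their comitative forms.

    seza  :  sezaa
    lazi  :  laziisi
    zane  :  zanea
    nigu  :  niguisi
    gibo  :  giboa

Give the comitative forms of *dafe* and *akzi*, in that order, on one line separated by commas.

dafea, akziisi

Looking at the last vowel of each stem: -isi when the last vowel of the stem is a high vowel (*lazi*, *nigu*); -a when the last vowel of the stem is a non-high vowel (*seza*, *zane*, *gibo*).
Since the last vowel of *dafe* is /e/ (a non-high vowel), it takes -a, giving *dafea*.
Since the last vowel of *akzi* is /i/ (a high vowel), it takes -isi, giving *akziisi*.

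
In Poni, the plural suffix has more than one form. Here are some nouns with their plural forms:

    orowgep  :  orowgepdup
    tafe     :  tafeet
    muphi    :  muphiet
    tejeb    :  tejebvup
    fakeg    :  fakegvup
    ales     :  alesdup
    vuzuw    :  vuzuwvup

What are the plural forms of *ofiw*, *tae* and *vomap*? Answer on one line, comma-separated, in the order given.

The pattern is voicing of the final sound: -dup when the stem ends in a voiceless consonant (*orowgep*, *ales*); -vup when the stem ends in a voiced consonant (*tejeb*, *fakeg*, *vuzuw*); -et when the stem ends in a vowel (*tafe*, *muphi*).
*ofiw* — final sound /w/ (a voiced consonant) → -vup → *ofiwvup*.
*tae* — final sound /e/ (a vowel) → -et → *taeet*.
*vomap* — final sound /p/ (a voiceless consonant) → -dup → *vomapdup*.

ofiwvup, taeet, vomapdup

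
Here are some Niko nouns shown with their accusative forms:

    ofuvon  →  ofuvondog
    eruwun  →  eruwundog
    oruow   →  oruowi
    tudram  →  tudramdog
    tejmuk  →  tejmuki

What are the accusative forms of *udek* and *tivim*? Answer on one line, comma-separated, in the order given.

udeki, tivimdog

The suffix is conditioned by the final consonant: -dog when the stem ends in a nasal (*ofuvon*, *eruwun*, *tudram*); -i when the stem ends in a non-nasal consonant (*oruow*, *tejmuk*).
*udek* — final consonant /k/ (non-nasal) → -i → *udeki*.
Since the final consonant of *tivim* is /m/ (a nasal), it takes -dog, giving *tivimdog*.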